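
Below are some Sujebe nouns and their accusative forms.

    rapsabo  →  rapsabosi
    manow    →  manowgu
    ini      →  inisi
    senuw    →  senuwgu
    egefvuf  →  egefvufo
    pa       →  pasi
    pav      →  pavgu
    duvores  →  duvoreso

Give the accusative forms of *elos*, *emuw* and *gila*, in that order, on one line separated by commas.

eloso, emuwgu, gilasi

The suffix is conditioned by the final sound: -o when the stem ends in a voiceless consonant (*egefvuf*, *duvores*); -gu when the stem ends in a voiced consonant (*manow*, *senuw*, *pav*); -si when the stem ends in a vowel (*rapsabo*, *ini*, *pa*).
Since the final sound of *elos* is /s/ (a voiceless consonant), it takes -o, giving *eloso*.
*emuw* — final sound /w/ (a voiced consonant) → -gu → *emuwgu*.
The final sound of *gila* is /a/, which is a vowel, so the suffix is -si, giving *gilasi*.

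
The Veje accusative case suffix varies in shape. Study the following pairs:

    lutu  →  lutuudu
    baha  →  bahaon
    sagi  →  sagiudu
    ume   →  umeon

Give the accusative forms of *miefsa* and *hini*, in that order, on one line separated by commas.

The pattern is height harmony: -udu when the last vowel of the stem is a high vowel (*lutu*, *sagi*); -on when the last vowel of the stem is a non-high vowel (*baha*, *ume*).
*miefsa* — last vowel /a/ (a non-high vowel) → -on → *miefsaon*.
Since the last vowel of *hini* is /i/ (a high vowel), it takes -udu, giving *hiniudu*.

miefsaon, hiniudu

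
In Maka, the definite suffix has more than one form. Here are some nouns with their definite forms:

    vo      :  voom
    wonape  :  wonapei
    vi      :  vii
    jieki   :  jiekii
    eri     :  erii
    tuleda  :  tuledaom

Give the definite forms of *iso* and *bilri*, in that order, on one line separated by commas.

The suffix is conditioned by the last vowel: -i when the last vowel of the stem is a front vowel (*wonape*, *vi*, *jieki*, *eri*); -om when the last vowel of the stem is a back vowel (*vo*, *tuleda*).
*iso*: last vowel = /o/, a back vowel → -om → *isoom*.
Since the last vowel of *bilri* is /i/ (a front vowel), it takes -i, giving *bilrii*.

isoom, bilrii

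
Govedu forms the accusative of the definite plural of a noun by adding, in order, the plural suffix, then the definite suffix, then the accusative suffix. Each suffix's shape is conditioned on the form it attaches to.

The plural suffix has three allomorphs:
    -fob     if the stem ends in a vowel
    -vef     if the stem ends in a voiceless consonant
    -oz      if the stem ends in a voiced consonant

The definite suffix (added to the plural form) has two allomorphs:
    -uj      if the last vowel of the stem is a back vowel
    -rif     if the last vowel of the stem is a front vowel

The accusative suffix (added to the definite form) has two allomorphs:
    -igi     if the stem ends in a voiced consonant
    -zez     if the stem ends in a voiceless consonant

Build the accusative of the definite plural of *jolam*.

*jolam*: final sound = /m/, a voiced consonant → -oz → *jolamoz*.
The plural form *jolamoz* — last vowel /o/ (a back vowel) → -uj → *jolamozuj*.
The definite form *jolamozuj* — final consonant /j/ (voiced) → -igi → *jolamozujigi*.

jolamozujigi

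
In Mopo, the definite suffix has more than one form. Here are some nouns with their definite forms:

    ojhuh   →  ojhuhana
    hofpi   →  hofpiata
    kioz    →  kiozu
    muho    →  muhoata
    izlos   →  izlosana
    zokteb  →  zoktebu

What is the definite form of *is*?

isana

The suffix is conditioned by the final sound: -ana when the stem ends in a voiceless consonant (*ojhuh*, *izlos*); -u when the stem ends in a voiced consonant (*kioz*, *zokteb*); -ata when the stem ends in a vowel (*hofpi*, *muho*).
Since the final sound of *is* is /s/ (a voiceless consonant), it takes -ana, giving *isana*.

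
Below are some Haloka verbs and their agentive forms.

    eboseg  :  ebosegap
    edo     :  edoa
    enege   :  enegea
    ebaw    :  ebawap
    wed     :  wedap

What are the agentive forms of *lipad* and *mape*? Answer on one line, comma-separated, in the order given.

lipadap, mapea

The pattern is consonant vs. vowel: -ap when the stem ends in a consonant (*eboseg*, *ebaw*, *wed*); -a when the stem ends in a vowel (*edo*, *enege*).
*lipad*: final sound = /d/, a consonant → -ap → *lipadap*.
*mape*: final sound = /e/, a vowel → -a → *mapea*.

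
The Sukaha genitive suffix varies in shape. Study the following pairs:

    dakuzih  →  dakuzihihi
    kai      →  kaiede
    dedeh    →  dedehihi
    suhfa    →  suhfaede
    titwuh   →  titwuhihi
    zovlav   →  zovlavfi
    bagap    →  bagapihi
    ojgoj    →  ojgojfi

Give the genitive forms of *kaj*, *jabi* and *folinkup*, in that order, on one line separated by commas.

The pattern is voicing of the final sound: -ihi when the stem ends in a voiceless consonant (*dakuzih*, *dedeh*, *titwuh*, *bagap*); -fi when the stem ends in a voiced consonant (*zovlav*, *ojgoj*); -ede when the stem ends in a vowel (*kai*, *suhfa*).
The final sound of *kaj* is /j/, which is a voiced consonant, so the suffix is -fi, giving *kajfi*.
Since the final sound of *jabi* is /i/ (a vowel), it takes -ede, giving *jabiede*.
The final sound of *folinkup* is /p/, which is a voiceless consonant, so the suffix is -ihi, giving *folinkupihi*.

kajfi, jabiede, folinkupihi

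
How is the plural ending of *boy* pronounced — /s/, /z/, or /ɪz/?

The stem *boy* ends in a voiced non-sibilant sound.
The plural suffix surfaces as /ɪz/ after sibilants, /s/ after other voiceless consonants, and /z/ after other voiced sounds.
So the plural -s on *boy* is pronounced /z/.

/z/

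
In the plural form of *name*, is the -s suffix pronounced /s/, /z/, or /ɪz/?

/z/

The stem *name* ends in a voiced non-sibilant sound.
The plural suffix surfaces as /ɪz/ after sibilants, /s/ after other voiceless consonants, and /z/ after other voiced sounds.
So the plural -s on *name* is pronounced /z/.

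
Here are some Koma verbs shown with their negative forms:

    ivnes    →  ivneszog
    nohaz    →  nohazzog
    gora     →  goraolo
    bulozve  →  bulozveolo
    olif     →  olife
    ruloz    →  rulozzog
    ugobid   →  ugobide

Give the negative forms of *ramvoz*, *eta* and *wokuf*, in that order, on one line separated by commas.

ramvozzog, etaolo, wokufe

The suffix is conditioned by the final sound: -zog when the stem ends in a sibilant (*ivnes*, *nohaz*, *ruloz*); -e when the stem ends in a non-sibilant consonant (*olif*, *ugobid*); -olo when the stem ends in a vowel (*gora*, *bulozve*).
*ramvoz* — final sound /z/ (a sibilant) → -zog → *ramvozzog*.
*eta* — final sound /a/ (a vowel) → -olo → *etaolo*.
Since the final sound of *wokuf* is /f/ (a non-sibilant consonant), it takes -e, giving *wokufe*.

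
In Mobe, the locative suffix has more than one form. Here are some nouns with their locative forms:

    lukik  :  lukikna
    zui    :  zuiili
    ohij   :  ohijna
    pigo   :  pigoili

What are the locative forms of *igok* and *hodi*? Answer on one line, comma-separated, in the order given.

igokna, hodiili

The alternation tracks the final sound of the stem — -na when the stem ends in a consonant (*lukik*, *ohij*); -ili when the stem ends in a vowel (*zui*, *pigo*).
*igok*: final sound = /k/, a consonant → -na → *igokna*.
*hodi* — final sound /i/ (a vowel) → -ili → *hodiili*.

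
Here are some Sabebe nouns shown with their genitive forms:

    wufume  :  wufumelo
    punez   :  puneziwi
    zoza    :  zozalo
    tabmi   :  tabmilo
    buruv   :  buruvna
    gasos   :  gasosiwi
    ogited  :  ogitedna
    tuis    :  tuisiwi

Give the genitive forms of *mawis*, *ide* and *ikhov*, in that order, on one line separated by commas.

mawisiwi, idelo, ikhovna

The suffix is conditioned by the final sound: -iwi when the stem ends in a sibilant (*punez*, *gasos*, *tuis*); -na when the stem ends in a non-sibilant consonant (*buruv*, *ogited*); -lo when the stem ends in a vowel (*wufume*, *zoza*, *tabmi*).
Since the final sound of *mawis* is /s/ (a sibilant), it takes -iwi, giving *mawisiwi*.
Since the final sound of *ide* is /e/ (a vowel), it takes -lo, giving *idelo*.
Since the final sound of *ikhov* is /v/ (a non-sibilant consonant), it takes -na, giving *ikhovna*.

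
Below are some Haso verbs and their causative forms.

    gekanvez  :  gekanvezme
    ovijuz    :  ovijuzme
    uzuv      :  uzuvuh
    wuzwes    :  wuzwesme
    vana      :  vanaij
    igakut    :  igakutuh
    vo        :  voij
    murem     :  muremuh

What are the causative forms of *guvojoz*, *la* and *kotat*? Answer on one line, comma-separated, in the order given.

guvojozme, laij, kotatuh

Looking at the final sound of each stem: -me when the stem ends in a sibilant (*gekanvez*, *ovijuz*, *wuzwes*); -uh when the stem ends in a non-sibilant consonant (*uzuv*, *igakut*, *murem*); -ij when the stem ends in a vowel (*vana*, *vo*).
The final sound of *guvojoz* is /z/, which is a sibilant, so the suffix is -me, giving *guvojozme*.
Since the final sound of *la* is /a/ (a vowel), it takes -ij, giving *laij*.
Since the final sound of *kotat* is /t/ (a non-sibilant consonant), it takes -uh, giving *kotatuh*.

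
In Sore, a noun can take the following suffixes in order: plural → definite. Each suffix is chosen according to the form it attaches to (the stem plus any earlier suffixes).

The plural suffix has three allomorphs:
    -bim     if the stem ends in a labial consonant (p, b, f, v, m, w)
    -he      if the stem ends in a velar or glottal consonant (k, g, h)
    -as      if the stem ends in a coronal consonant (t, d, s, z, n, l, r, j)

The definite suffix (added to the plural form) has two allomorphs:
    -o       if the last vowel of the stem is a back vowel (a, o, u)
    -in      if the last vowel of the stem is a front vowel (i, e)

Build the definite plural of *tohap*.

tohapbimin

*tohap* — final consonant /p/ (labial) → -bim → *tohapbim*.
The plural form *tohapbim* — last vowel /i/ (a front vowel) → -in → *tohapbimin*.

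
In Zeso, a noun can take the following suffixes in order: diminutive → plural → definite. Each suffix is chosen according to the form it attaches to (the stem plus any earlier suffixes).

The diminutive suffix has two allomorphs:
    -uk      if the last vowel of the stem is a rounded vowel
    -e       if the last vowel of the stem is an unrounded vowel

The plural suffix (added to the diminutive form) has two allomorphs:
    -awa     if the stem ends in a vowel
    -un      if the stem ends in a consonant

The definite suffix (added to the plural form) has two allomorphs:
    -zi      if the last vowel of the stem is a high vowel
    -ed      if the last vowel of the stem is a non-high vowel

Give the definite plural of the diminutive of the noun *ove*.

oveeawaed

*ove* — last vowel /e/ (an unrounded vowel) → -e → *ovee*.
Since the final sound of the diminutive form *ovee* is /e/ (a vowel), it takes -awa, giving *oveeawa*.
The plural form *oveeawa* — last vowel /a/ (a non-high vowel) → -ed → *oveeawaed*.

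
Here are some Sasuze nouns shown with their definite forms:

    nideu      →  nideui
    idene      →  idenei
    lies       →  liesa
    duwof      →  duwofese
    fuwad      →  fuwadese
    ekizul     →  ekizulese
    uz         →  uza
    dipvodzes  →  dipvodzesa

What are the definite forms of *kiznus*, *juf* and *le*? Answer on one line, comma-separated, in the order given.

kiznusa, jufese, lei

The suffix is conditioned by the final sound: -a when the stem ends in a sibilant (*lies*, *uz*, *dipvodzes*); -ese when the stem ends in a non-sibilant consonant (*duwof*, *fuwad*, *ekizul*); -i when the stem ends in a vowel (*nideu*, *idene*).
Since the final sound of *kiznus* is /s/ (a sibilant), it takes -a, giving *kiznusa*.
Since the final sound of *juf* is /f/ (a non-sibilant consonant), it takes -ese, giving *jufese*.
*le*: final sound = /e/, a vowel → -i → *lei*.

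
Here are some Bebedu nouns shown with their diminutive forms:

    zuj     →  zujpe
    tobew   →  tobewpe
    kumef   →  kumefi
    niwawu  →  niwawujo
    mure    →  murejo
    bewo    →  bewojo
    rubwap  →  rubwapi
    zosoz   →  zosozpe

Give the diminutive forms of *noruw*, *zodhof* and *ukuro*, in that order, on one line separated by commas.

noruwpe, zodhofi, ukurojo

The suffix is conditioned by the final sound: -i when the stem ends in a voiceless consonant (*kumef*, *rubwap*); -pe when the stem ends in a voiced consonant (*zuj*, *tobew*, *zosoz*); -jo when the stem ends in a vowel (*niwawu*, *mure*, *bewo*).
*noruw*: final sound = /w/, a voiced consonant → -pe → *noruwpe*.
*zodhof*: final sound = /f/, a voiceless consonant → -i → *zodhofi*.
The final sound of *ukuro* is /o/, which is a vowel, so the suffix is -jo, giving *ukurojo*.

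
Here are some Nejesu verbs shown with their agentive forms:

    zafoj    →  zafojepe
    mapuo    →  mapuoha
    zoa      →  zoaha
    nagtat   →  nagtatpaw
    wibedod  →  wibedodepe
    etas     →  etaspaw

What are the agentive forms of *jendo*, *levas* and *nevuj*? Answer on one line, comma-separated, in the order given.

jendoha, levaspaw, nevujepe

The suffix is conditioned by the final sound: -paw when the stem ends in a voiceless consonant (*nagtat*, *etas*); -epe when the stem ends in a voiced consonant (*zafoj*, *wibedod*); -ha when the stem ends in a vowel (*mapuo*, *zoa*).
*jendo*: final sound = /o/, a vowel → -ha → *jendoha*.
*levas*: final sound = /s/, a voiceless consonant → -paw → *levaspaw*.
The final sound of *nevuj* is /j/, which is a voiced consonant, so the suffix is -epe, giving *nevujepe*.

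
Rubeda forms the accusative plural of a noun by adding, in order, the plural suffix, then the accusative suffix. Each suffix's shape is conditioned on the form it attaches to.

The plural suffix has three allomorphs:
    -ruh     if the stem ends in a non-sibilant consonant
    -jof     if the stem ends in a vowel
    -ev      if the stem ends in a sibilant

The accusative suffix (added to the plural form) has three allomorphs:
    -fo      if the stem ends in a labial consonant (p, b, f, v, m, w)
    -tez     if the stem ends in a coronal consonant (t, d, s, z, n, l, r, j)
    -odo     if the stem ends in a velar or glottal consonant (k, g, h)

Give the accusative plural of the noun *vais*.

*vais*: final sound = /s/, a sibilant → -ev → *vaisev*.
Since the final consonant of the plural form *vaisev* is /v/ (labial), it takes -fo, giving *vaisevfo*.

vaisevfo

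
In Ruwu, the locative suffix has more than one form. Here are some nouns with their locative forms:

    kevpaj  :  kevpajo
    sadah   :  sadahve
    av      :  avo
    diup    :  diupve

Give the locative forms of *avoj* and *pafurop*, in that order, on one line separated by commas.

avojo, pafuropve

The alternation tracks the final consonant of the stem — -ve when the stem ends in a voiceless consonant (*sadah*, *diup*); -o when the stem ends in a voiced consonant (*kevpaj*, *av*).
*avoj* — final consonant /j/ (voiced) → -o → *avojo*.
*pafurop* — final consonant /p/ (voiceless) → -ve → *pafuropve*.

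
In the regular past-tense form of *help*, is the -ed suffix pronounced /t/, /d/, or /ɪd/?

The stem *help* ends in a voiceless consonant other than /t/.
The -ed suffix is realized as /ɪd/ after /t, d/; as /t/ after other voiceless consonants; and as /d/ after other voiced sounds.
So -ed on *help* is pronounced /t/.

/t/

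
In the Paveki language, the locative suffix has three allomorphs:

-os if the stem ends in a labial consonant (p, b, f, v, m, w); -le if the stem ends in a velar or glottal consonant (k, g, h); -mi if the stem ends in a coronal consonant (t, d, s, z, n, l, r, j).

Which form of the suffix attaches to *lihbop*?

*lihbop* — final consonant /p/ (labial) → -os.

-os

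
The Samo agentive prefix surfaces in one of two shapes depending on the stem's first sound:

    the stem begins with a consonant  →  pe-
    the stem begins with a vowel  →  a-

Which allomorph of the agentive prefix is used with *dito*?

pe-

*dito* — first sound /d/ (a consonant) → pe-.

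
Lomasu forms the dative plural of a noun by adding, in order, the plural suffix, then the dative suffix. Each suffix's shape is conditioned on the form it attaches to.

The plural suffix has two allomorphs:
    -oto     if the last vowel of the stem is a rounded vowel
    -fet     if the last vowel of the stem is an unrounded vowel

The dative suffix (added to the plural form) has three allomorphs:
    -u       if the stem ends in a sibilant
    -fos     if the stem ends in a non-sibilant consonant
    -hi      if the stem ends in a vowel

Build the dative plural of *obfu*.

*obfu* — last vowel /u/ (a rounded vowel) → -oto → *obfuoto*.
Since the final sound of the plural form *obfuoto* is /o/ (a vowel), it takes -hi, giving *obfuotohi*.

obfuotohi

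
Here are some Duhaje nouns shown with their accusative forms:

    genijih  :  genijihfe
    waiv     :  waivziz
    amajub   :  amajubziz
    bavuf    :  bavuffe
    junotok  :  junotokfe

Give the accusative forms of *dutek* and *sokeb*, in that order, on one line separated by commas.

The alternation tracks the final consonant of the stem — -fe when the stem ends in a voiceless consonant (*genijih*, *bavuf*, *junotok*); -ziz when the stem ends in a voiced consonant (*waiv*, *amajub*).
*dutek*: final consonant = /k/, voiceless → -fe → *dutekfe*.
The final consonant of *sokeb* is /b/, which is voiced, so the suffix is -ziz, giving *sokebziz*.

dutekfe, sokebziz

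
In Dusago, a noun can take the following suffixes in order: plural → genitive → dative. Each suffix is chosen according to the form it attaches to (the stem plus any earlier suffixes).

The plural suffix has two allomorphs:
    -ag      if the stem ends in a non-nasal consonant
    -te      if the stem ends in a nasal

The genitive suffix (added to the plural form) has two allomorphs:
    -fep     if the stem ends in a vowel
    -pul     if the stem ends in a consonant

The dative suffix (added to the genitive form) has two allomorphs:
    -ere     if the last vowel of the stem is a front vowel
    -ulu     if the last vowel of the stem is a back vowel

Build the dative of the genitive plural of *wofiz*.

*wofiz*: final consonant = /z/, non-nasal → -ag → *wofizag*.
The plural form *wofizag*: final sound = /g/, a consonant → -pul → *wofizagpul*.
The genitive form *wofizagpul* — last vowel /u/ (a back vowel) → -ulu → *wofizagpululu*.

wofizagpululu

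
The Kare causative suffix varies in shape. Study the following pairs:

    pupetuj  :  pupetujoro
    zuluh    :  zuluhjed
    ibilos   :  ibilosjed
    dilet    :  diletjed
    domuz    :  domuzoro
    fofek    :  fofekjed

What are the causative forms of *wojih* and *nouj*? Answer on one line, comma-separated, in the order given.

wojihjed, noujoro

Looking at the final consonant of each stem: -jed when the stem ends in a voiceless consonant (*zuluh*, *ibilos*, *dilet*, *fofek*); -oro when the stem ends in a voiced consonant (*pupetuj*, *domuz*).
The final consonant of *wojih* is /h/, which is voiceless, so the suffix is -jed, giving *wojihjed*.
The final consonant of *nouj* is /j/, which is voiced, so the suffix is -oro, giving *noujoro*.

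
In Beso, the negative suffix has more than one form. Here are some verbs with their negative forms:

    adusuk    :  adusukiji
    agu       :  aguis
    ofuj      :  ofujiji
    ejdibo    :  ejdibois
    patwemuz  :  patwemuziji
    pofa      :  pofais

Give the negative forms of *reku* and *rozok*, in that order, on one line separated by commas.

rekuis, rozokiji

Looking at the final sound of each stem: -iji when the stem ends in a consonant (*adusuk*, *ofuj*, *patwemuz*); -is when the stem ends in a vowel (*agu*, *ejdibo*, *pofa*).
*reku*: final sound = /u/, a vowel → -is → *rekuis*.
Since the final sound of *rozok* is /k/ (a consonant), it takes -iji, giving *rozokiji*.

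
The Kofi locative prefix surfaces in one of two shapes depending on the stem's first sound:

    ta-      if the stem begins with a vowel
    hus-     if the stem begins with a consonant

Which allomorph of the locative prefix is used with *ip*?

ta-

*ip* — first sound /i/ (a vowel) → ta-.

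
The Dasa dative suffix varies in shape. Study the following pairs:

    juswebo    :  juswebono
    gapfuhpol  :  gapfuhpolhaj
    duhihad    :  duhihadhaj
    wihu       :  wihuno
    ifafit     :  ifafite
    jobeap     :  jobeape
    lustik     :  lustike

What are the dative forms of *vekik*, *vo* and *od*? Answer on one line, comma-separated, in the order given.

The pattern is voicing of the final sound: -e when the stem ends in a voiceless consonant (*ifafit*, *jobeap*, *lustik*); -haj when the stem ends in a voiced consonant (*gapfuhpol*, *duhihad*); -no when the stem ends in a vowel (*juswebo*, *wihu*).
The final sound of *vekik* is /k/, which is a voiceless consonant, so the suffix is -e, giving *vekike*.
Since the final sound of *vo* is /o/ (a vowel), it takes -no, giving *vono*.
The final sound of *od* is /d/, which is a voiced consonant, so the suffix is -haj, giving *odhaj*.

vekike, vono, odhaj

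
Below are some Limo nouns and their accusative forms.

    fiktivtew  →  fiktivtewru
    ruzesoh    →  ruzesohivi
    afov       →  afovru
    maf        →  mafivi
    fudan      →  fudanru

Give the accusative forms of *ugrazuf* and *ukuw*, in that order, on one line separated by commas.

ugrazufivi, ukuwru

The pattern is voicing of the final consonant: -ivi when the stem ends in a voiceless consonant (*ruzesoh*, *maf*); -ru when the stem ends in a voiced consonant (*fiktivtew*, *afov*, *fudan*).
*ugrazuf* — final consonant /f/ (voiceless) → -ivi → *ugrazufivi*.
*ukuw*: final consonant = /w/, voiced → -ru → *ukuwru*.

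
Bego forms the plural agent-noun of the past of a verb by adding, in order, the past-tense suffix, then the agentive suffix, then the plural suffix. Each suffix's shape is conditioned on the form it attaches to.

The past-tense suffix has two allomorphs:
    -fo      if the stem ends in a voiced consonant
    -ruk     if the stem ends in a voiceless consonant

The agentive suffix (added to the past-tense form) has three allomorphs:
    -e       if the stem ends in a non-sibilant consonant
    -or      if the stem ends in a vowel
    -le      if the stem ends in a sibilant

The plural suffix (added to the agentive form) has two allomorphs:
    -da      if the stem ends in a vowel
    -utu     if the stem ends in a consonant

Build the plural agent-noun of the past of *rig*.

rigfoorutu

The final consonant of *rig* is /g/, which is voiced, so the past-tense suffix is -fo, giving *rigfo*.
The past-tense form *rigfo* — final sound /o/ (a vowel) → -or → *rigfoor*.
Since the final sound of the agentive form *rigfoor* is /r/ (a consonant), it takes -utu, giving *rigfoorutu*.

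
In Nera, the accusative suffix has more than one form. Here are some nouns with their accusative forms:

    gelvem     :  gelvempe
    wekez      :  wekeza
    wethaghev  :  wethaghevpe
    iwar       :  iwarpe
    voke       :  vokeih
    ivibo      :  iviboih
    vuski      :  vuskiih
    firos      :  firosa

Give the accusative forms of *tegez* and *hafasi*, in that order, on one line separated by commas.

tegeza, hafasiih

The alternation tracks the final sound of the stem — -a when the stem ends in a sibilant (*wekez*, *firos*); -pe when the stem ends in a non-sibilant consonant (*gelvem*, *wethaghev*, *iwar*); -ih when the stem ends in a vowel (*voke*, *ivibo*, *vuski*).
*tegez* — final sound /z/ (a sibilant) → -a → *tegeza*.
*hafasi*: final sound = /i/, a vowel → -ih → *hafasiih*.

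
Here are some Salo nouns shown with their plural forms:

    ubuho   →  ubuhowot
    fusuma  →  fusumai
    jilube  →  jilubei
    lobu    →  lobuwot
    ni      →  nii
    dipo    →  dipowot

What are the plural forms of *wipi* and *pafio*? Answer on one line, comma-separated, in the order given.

wipii, pafiowot

The pattern is rounding harmony: -wot when the last vowel of the stem is a rounded vowel (*ubuho*, *lobu*, *dipo*); -i when the last vowel of the stem is an unrounded vowel (*fusuma*, *jilube*, *ni*).
The last vowel of *wipi* is /i/, which is an unrounded vowel, so the suffix is -i, giving *wipii*.
*pafio*: last vowel = /o/, a rounded vowel → -wot → *pafiowot*.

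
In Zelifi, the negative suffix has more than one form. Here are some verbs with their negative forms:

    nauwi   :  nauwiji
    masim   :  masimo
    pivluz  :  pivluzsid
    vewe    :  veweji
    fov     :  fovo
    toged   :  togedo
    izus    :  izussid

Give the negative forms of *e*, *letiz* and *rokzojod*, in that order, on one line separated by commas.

Looking at the final sound of each stem: -sid when the stem ends in a sibilant (*pivluz*, *izus*); -o when the stem ends in a non-sibilant consonant (*masim*, *fov*, *toged*); -ji when the stem ends in a vowel (*nauwi*, *vewe*).
The final sound of *e* is /e/, which is a vowel, so the suffix is -ji, giving *eji*.
*letiz* — final sound /z/ (a sibilant) → -sid → *letizsid*.
*rokzojod*: final sound = /d/, a non-sibilant consonant → -o → *rokzojodo*.

eji, letizsid, rokzojodo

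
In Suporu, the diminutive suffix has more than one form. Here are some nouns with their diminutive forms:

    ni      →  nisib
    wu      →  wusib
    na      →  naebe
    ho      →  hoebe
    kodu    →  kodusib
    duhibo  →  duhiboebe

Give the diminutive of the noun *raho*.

rahoebe

Looking at the last vowel of each stem: -sib when the last vowel of the stem is a high vowel (*ni*, *wu*, *kodu*); -ebe when the last vowel of the stem is a non-high vowel (*na*, *ho*, *duhibo*).
Since the last vowel of *raho* is /o/ (a non-high vowel), it takes -ebe, giving *rahoebe*.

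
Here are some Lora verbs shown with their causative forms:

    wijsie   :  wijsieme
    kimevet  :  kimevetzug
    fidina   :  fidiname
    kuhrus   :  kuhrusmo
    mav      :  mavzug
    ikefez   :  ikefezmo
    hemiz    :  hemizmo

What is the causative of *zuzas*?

zuzasmo

The alternation tracks the final sound of the stem — -mo when the stem ends in a sibilant (*kuhrus*, *ikefez*, *hemiz*); -zug when the stem ends in a non-sibilant consonant (*kimevet*, *mav*); -me when the stem ends in a vowel (*wijsie*, *fidina*).
The final sound of *zuzas* is /s/, which is a sibilant, so the suffix is -mo, giving *zuzasmo*.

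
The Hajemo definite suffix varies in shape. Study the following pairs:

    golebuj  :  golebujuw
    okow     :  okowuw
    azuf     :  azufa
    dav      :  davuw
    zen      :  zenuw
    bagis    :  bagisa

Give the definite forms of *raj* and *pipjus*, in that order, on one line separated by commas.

rajuw, pipjusa

Looking at the final consonant of each stem: -a when the stem ends in a voiceless consonant (*azuf*, *bagis*); -uw when the stem ends in a voiced consonant (*golebuj*, *okow*, *dav*, *zen*).
The final consonant of *raj* is /j/, which is voiced, so the suffix is -uw, giving *rajuw*.
*pipjus* — final consonant /s/ (voiceless) → -a → *pipjusa*.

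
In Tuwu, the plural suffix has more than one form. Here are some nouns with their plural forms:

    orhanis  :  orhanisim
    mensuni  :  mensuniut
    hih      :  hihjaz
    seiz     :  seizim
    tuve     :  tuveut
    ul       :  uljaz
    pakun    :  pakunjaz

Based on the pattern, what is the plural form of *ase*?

aseut

The alternation tracks the final sound of the stem — -im when the stem ends in a sibilant (*orhanis*, *seiz*); -jaz when the stem ends in a non-sibilant consonant (*hih*, *ul*, *pakun*); -ut when the stem ends in a vowel (*mensuni*, *tuve*).
Since the final sound of *ase* is /e/ (a vowel), it takes -ut, giving *aseut*.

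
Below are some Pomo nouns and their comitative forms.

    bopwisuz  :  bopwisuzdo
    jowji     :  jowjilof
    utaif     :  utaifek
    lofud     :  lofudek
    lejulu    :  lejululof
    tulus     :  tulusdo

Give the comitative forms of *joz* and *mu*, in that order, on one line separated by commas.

jozdo, mulof

The alternation tracks the final sound of the stem — -do when the stem ends in a sibilant (*bopwisuz*, *tulus*); -ek when the stem ends in a non-sibilant consonant (*utaif*, *lofud*); -lof when the stem ends in a vowel (*jowji*, *lejulu*).
The final sound of *joz* is /z/, which is a sibilant, so the suffix is -do, giving *jozdo*.
Since the final sound of *mu* is /u/ (a vowel), it takes -lof, giving *mulof*.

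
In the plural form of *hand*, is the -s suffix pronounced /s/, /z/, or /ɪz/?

/z/

The stem *hand* ends in a voiced non-sibilant sound.
The plural suffix surfaces as /ɪz/ after sibilants, /s/ after other voiceless consonants, and /z/ after other voiced sounds.
So the plural -s on *hand* is pronounced /z/.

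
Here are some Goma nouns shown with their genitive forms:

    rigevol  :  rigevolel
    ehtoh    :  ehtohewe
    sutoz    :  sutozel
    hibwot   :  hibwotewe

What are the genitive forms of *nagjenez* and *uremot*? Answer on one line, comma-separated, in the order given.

nagjenezel, uremotewe

Looking at the final consonant of each stem: -ewe when the stem ends in a voiceless consonant (*ehtoh*, *hibwot*); -el when the stem ends in a voiced consonant (*rigevol*, *sutoz*).
Since the final consonant of *nagjenez* is /z/ (voiced), it takes -el, giving *nagjenezel*.
*uremot* — final consonant /t/ (voiceless) → -ewe → *uremotewe*.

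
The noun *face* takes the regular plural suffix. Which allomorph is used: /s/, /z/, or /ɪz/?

/ɪz/

The stem *face* ends in a sibilant (/s, z, ʃ, ʒ, tʃ, dʒ/).
The plural suffix surfaces as /ɪz/ after sibilants, /s/ after other voiceless consonants, and /z/ after other voiced sounds.
So the plural -s on *face* is pronounced /ɪz/.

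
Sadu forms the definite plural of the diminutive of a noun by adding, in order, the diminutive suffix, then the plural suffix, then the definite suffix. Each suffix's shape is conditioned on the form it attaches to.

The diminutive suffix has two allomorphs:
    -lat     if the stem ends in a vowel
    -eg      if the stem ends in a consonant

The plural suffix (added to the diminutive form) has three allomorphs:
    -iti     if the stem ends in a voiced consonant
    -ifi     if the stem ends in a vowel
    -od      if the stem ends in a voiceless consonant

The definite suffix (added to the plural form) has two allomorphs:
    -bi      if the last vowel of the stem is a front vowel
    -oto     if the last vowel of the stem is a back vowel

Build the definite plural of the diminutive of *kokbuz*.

*kokbuz*: final sound = /z/, a consonant → -eg → *kokbuzeg*.
Since the final sound of the diminutive form *kokbuzeg* is /g/ (a voiced consonant), it takes -iti, giving *kokbuzegiti*.
The plural form *kokbuzegiti*: last vowel = /i/, a front vowel → -bi → *kokbuzegitibi*.

kokbuzegitibi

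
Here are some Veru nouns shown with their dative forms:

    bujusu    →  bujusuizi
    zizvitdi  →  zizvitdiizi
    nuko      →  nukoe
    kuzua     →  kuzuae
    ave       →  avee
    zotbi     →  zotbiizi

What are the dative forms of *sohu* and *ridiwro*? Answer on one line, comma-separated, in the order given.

The pattern is height harmony: -izi when the last vowel of the stem is a high vowel (*bujusu*, *zizvitdi*, *zotbi*); -e when the last vowel of the stem is a non-high vowel (*nuko*, *kuzua*, *ave*).
Since the last vowel of *sohu* is /u/ (a high vowel), it takes -izi, giving *sohuizi*.
*ridiwro*: last vowel = /o/, a non-high vowel → -e → *ridiwroe*.

sohuizi, ridiwroe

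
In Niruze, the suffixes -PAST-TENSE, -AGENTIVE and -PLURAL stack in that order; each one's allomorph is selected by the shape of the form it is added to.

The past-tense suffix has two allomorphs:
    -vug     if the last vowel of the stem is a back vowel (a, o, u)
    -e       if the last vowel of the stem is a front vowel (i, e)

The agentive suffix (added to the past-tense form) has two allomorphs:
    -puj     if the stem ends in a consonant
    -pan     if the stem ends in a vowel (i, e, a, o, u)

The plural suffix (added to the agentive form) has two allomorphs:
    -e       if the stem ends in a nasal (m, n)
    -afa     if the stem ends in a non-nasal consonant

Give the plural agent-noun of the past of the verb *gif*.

*gif*: last vowel = /i/, a front vowel → -e → *gife*.
Since the final sound of the past-tense form *gife* is /e/ (a vowel), it takes -pan, giving *gifepan*.
The agentive form *gifepan* — final consonant /n/ (a nasal) → -e → *gifepane*.

gifepane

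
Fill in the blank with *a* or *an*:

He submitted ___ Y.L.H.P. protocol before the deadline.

a

The indefinite article is chosen by the initial *sound* of the following word, not its spelling.
The initialism *Y.L.H.P.* is read letter by letter; the first letter, Y, is pronounced /waɪ/, which begins with a consonant sound.
So the article is *a*: He submitted a Y.L.H.P. protocol before the deadline.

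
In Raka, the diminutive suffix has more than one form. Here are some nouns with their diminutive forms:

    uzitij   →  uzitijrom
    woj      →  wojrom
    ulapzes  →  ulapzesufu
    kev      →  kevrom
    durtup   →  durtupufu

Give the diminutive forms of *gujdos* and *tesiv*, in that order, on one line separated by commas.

gujdosufu, tesivrom

Looking at the final consonant of each stem: -ufu when the stem ends in a voiceless consonant (*ulapzes*, *durtup*); -rom when the stem ends in a voiced consonant (*uzitij*, *woj*, *kev*).
The final consonant of *gujdos* is /s/, which is voiceless, so the suffix is -ufu, giving *gujdosufu*.
Since the final consonant of *tesiv* is /v/ (voiced), it takes -rom, giving *tesivrom*.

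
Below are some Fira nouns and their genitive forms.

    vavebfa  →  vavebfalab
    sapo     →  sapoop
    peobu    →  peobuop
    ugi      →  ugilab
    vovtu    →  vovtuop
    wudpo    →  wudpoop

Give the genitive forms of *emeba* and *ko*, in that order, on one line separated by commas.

Looking at the last vowel of each stem: -op when the last vowel of the stem is a rounded vowel (*sapo*, *peobu*, *vovtu*, *wudpo*); -lab when the last vowel of the stem is an unrounded vowel (*vavebfa*, *ugi*).
*emeba* — last vowel /a/ (an unrounded vowel) → -lab → *emebalab*.
*ko* — last vowel /o/ (a rounded vowel) → -op → *koop*.

emebalab, koop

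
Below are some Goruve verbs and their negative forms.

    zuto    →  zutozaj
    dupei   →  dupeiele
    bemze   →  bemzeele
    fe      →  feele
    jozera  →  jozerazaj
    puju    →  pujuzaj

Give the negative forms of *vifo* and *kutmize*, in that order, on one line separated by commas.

vifozaj, kutmizeele

The pattern is front/back vowel harmony: -ele when the last vowel of the stem is a front vowel (*dupei*, *bemze*, *fe*); -zaj when the last vowel of the stem is a back vowel (*zuto*, *jozera*, *puju*).
Since the last vowel of *vifo* is /o/ (a back vowel), it takes -zaj, giving *vifozaj*.
*kutmize* — last vowel /e/ (a front vowel) → -ele → *kutmizeele*.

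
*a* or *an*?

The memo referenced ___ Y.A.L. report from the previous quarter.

a

The indefinite article is chosen by the initial *sound* of the following word, not its spelling.
The initialism *Y.A.L.* is read letter by letter; the first letter, Y, is pronounced /waɪ/, which begins with a consonant sound.
So the article is *a*: The memo referenced a Y.A.L. report from the previous quarter.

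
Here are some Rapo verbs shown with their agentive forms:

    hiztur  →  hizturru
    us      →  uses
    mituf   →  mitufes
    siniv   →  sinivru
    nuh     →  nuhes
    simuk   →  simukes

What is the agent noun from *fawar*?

fawarru

Looking at the final consonant of each stem: -es when the stem ends in a voiceless consonant (*us*, *mituf*, *nuh*, *simuk*); -ru when the stem ends in a voiced consonant (*hiztur*, *siniv*).
*fawar* — final consonant /r/ (voiced) → -ru → *fawarru*.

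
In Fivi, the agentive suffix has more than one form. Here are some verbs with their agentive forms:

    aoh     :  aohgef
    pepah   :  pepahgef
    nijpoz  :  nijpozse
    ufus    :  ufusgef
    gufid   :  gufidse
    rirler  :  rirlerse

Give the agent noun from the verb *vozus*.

vozusgef

The alternation tracks the final consonant of the stem — -gef when the stem ends in a voiceless consonant (*aoh*, *pepah*, *ufus*); -se when the stem ends in a voiced consonant (*nijpoz*, *gufid*, *rirler*).
*vozus* — final consonant /s/ (voiceless) → -gef → *vozusgef*.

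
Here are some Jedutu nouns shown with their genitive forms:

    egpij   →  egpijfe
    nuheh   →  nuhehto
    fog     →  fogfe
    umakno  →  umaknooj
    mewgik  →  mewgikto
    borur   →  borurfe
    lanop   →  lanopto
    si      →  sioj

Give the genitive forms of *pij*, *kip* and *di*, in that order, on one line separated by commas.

pijfe, kipto, dioj

The alternation tracks the final sound of the stem — -to when the stem ends in a voiceless consonant (*nuheh*, *mewgik*, *lanop*); -fe when the stem ends in a voiced consonant (*egpij*, *fog*, *borur*); -oj when the stem ends in a vowel (*umakno*, *si*).
The final sound of *pij* is /j/, which is a voiced consonant, so the suffix is -fe, giving *pijfe*.
*kip*: final sound = /p/, a voiceless consonant → -to → *kipto*.
Since the final sound of *di* is /i/ (a vowel), it takes -oj, giving *dioj*.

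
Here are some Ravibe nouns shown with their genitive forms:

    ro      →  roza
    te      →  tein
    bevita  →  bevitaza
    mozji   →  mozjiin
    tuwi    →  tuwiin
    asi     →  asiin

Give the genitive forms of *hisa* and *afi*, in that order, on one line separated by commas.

The pattern is front/back vowel harmony: -in when the last vowel of the stem is a front vowel (*te*, *mozji*, *tuwi*, *asi*); -za when the last vowel of the stem is a back vowel (*ro*, *bevita*).
Since the last vowel of *hisa* is /a/ (a back vowel), it takes -za, giving *hisaza*.
*afi*: last vowel = /i/, a front vowel → -in → *afiin*.

hisaza, afiin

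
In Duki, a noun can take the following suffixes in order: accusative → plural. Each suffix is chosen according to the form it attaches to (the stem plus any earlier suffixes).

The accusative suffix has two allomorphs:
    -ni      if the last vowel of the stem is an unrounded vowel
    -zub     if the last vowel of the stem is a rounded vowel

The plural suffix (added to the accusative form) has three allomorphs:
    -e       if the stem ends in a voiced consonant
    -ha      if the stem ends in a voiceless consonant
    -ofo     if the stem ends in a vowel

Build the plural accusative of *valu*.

valuzube

The last vowel of *valu* is /u/, which is a rounded vowel, so the accusative suffix is -zub, giving *valuzub*.
The accusative form *valuzub* — final sound /b/ (a voiced consonant) → -e → *valuzube*.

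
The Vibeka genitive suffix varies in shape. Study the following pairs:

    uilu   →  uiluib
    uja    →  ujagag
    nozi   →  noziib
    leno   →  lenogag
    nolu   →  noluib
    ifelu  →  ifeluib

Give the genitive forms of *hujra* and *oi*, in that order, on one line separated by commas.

Looking at the last vowel of each stem: -ib when the last vowel of the stem is a high vowel (*uilu*, *nozi*, *nolu*, *ifelu*); -gag when the last vowel of the stem is a non-high vowel (*uja*, *leno*).
*hujra*: last vowel = /a/, a non-high vowel → -gag → *hujragag*.
The last vowel of *oi* is /i/, which is a high vowel, so the suffix is -ib, giving *oiib*.

hujragag, oiib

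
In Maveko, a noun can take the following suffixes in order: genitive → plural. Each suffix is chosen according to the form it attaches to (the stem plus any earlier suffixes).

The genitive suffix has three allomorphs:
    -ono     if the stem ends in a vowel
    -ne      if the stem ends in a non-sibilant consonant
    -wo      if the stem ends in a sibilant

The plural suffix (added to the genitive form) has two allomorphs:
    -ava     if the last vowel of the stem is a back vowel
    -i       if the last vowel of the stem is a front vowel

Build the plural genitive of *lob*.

lobnei

*lob*: final sound = /b/, a non-sibilant consonant → -ne → *lobne*.
Since the last vowel of the genitive form *lobne* is /e/ (a front vowel), it takes -i, giving *lobnei*.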